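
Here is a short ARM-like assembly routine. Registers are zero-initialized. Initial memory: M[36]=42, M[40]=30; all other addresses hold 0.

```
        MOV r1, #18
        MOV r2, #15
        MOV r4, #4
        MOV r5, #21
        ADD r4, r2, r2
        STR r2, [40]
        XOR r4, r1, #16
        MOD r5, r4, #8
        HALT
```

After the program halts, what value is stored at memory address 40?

15

r1=18
r2=15
r4=4
r5=21
r4=15+15=30
STR r2, [40] → M[40]=15
r4=18^16=2
r5=2%8=2
halt.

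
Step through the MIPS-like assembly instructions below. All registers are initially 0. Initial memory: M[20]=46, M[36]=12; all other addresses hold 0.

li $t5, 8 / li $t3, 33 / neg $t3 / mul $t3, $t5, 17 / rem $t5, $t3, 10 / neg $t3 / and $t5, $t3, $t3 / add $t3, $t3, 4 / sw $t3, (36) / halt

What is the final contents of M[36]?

-132

li $t5, 8 → $t5=8
li $t3, 33 → $t3=33
neg $t3 → $t3=-(33)=-33
mul $t3, $t5, 17 → $t3=8*17=136
rem $t5, $t3, 10 → $t5=136%10=6
neg $t3 → $t3=-(136)=-136
and $t5, $t3, $t3 → $t5=(-136)&(-136)=-136
add $t3, $t3, 4 → $t3=(-136)+4=-132
sw $t3, (36) → M[36]=-132
halt.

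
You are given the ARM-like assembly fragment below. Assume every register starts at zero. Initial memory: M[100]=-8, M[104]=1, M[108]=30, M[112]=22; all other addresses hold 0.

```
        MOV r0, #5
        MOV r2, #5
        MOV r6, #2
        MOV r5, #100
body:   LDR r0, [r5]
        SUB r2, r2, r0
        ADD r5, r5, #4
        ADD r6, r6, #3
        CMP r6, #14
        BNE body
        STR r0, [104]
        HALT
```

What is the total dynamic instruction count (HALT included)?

30

after MOV r0, #5: r0=5
after MOV r2, #5: r2=5
after MOV r6, #2: r6=2
after MOV r5, #100: r5=100
after LDR r0, [r5]: r0=M[100]=-8
after SUB r2, r2, r0: r2=5-(-8)=13
after ADD r5, r5, #4: r5=100+4=104
after ADD r6, r6, #3: r6=2+3=5
CMP r6, #14  (cmp 5,14)
BNE body: taken
after LDR r0, [r5]: r0=M[104]=1
after SUB r2, r2, r0: r2=13-1=12
after ADD r5, r5, #4: r5=104+4=108
after ADD r6, r6, #3: r6=5+3=8
CMP r6, #14  (cmp 8,14)
BNE body: taken
after LDR r0, [r5]: r0=M[108]=30
after SUB r2, r2, r0: r2=12-30=-18
after ADD r5, r5, #4: r5=108+4=112
after ADD r6, r6, #3: r6=8+3=11
CMP r6, #14  (cmp 11,14)
BNE body: taken
after LDR r0, [r5]: r0=M[112]=22
after SUB r2, r2, r0: r2=(-18)-22=-40
after ADD r5, r5, #4: r5=112+4=116
after ADD r6, r6, #3: r6=11+3=14
CMP r6, #14  (cmp 14,14)
BNE body: not taken
STR r0, [104] → M[104]=22
halt.
Total executed instructions: 30.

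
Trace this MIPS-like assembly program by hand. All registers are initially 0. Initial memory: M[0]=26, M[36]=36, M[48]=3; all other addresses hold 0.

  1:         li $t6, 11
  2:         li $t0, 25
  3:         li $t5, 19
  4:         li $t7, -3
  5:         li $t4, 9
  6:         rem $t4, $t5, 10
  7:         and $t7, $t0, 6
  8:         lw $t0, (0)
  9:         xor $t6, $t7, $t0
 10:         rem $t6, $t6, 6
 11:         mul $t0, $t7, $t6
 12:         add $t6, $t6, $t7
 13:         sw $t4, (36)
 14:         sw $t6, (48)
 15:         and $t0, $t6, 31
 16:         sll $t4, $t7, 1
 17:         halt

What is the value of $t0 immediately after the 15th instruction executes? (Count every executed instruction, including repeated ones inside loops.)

2

after li $t6, 11: $t6=11
after li $t0, 25: $t0=25
after li $t5, 19: $t5=19
after li $t7, -3: $t7=-3
after li $t4, 9: $t4=9
after rem $t4, $t5, 10: $t4=19%10=9
after and $t7, $t0, 6: $t7=25&6=0
after lw $t0, (0): $t0=M[0]=26
after xor $t6, $t7, $t0: $t6=0^26=26
after rem $t6, $t6, 6: $t6=26%6=2
after mul $t0, $t7, $t6: $t0=0*2=0
after add $t6, $t6, $t7: $t6=2+0=2
sw $t4, (36) → M[36]=9
sw $t6, (48) → M[48]=2
after and $t0, $t6, 31: $t0=2&31=2
After step 15: $t0 = 2.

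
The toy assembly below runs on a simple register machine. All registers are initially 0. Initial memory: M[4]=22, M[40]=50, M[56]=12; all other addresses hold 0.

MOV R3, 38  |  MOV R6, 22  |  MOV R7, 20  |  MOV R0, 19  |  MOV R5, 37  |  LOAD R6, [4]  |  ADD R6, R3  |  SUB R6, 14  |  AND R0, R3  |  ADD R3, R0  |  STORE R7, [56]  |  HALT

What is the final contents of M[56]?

20

MOV R3, 38 → R3=38
MOV R6, 22 → R6=22
MOV R7, 20 → R7=20
MOV R0, 19 → R0=19
MOV R5, 37 → R5=37
LOAD R6, [4] → R6=M[4]=22
ADD R6, R3 → R6=22+38=60
SUB R6, 14 → R6=60-14=46
AND R0, R3 → R0=19&38=2
ADD R3, R0 → R3=38+2=40
STORE R7, [56] → M[56]=20
halt.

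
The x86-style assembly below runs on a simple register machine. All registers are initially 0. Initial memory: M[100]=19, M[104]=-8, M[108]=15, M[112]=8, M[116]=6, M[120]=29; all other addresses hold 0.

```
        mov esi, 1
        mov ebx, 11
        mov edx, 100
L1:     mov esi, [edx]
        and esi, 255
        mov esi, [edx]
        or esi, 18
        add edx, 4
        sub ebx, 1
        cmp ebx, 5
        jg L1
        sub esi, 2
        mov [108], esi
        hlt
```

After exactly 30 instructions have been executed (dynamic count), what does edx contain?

112

esi=1
ebx=11
edx=100
esi=M[100]=19
esi=19&255=19
esi=M[100]=19
esi=19|18=19
edx=100+4=104
ebx=11-1=10
cmp ebx, 5  (cmp 10,5)
jg L1: taken
esi=M[104]=-8
esi=(-8)&255=248
esi=M[104]=-8
esi=(-8)|18=-6
edx=104+4=108
ebx=10-1=9
cmp ebx, 5  (cmp 9,5)
jg L1: taken
esi=M[108]=15
esi=15&255=15
esi=M[108]=15
esi=15|18=31
edx=108+4=112
ebx=9-1=8
cmp ebx, 5  (cmp 8,5)
jg L1: taken
esi=M[112]=8
esi=8&255=8
esi=M[112]=8
After step 30: edx = 112.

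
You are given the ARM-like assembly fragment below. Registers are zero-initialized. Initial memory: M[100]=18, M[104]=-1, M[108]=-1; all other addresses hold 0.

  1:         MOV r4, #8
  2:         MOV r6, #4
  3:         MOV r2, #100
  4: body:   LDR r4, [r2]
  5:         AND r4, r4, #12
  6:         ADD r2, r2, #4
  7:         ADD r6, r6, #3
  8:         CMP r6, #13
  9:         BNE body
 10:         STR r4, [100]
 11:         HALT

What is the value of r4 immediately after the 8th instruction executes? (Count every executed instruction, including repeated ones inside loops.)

0

MOV r4, #8 → r4=8
MOV r6, #4 → r6=4
MOV r2, #100 → r2=100
LDR r4, [r2] → r4=M[100]=18
AND r4, r4, #12 → r4=18&12=0
ADD r2, r2, #4 → r2=100+4=104
ADD r6, r6, #3 → r6=4+3=7
CMP r6, #13  (cmp 7,13)
After step 8: r4 = 0.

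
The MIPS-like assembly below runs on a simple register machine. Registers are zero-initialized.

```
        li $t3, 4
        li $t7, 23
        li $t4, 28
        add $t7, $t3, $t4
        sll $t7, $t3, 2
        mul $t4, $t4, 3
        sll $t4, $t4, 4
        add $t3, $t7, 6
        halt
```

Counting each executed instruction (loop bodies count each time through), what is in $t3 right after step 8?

22

after li $t3, 4: $t3=4
after li $t7, 23: $t7=23
after li $t4, 28: $t4=28
after add $t7, $t3, $t4: $t7=4+28=32
after sll $t7, $t3, 2: $t7=4<<2=16
after mul $t4, $t4, 3: $t4=28*3=84
after sll $t4, $t4, 4: $t4=84<<4=1344
after add $t3, $t7, 6: $t3=16+6=22
After step 8: $t3 = 22.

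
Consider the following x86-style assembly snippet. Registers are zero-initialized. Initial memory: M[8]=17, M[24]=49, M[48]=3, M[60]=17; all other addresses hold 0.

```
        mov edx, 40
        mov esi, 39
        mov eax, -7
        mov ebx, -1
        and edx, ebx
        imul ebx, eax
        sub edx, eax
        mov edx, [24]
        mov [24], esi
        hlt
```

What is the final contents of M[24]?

39

mov edx, 40 → edx=40
mov esi, 39 → esi=39
mov eax, -7 → eax=-7
mov ebx, -1 → ebx=-1
and edx, ebx → edx=40&(-1)=40
imul ebx, eax → ebx=(-1)*(-7)=7
sub edx, eax → edx=40-(-7)=47
mov edx, [24] → edx=M[24]=49
mov [24], esi → M[24]=39
halt.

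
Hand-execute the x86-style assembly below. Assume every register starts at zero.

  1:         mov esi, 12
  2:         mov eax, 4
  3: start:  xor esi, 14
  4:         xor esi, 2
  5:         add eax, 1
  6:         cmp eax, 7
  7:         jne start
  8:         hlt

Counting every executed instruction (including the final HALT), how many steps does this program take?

18

esi=12
eax=4
esi=12^14=2
esi=2^2=0
eax=4+1=5
cmp eax, 7  (cmp 5,7)
jne start: taken
esi=0^14=14
esi=14^2=12
eax=5+1=6
cmp eax, 7  (cmp 6,7)
jne start: taken
esi=12^14=2
esi=2^2=0
eax=6+1=7
cmp eax, 7  (cmp 7,7)
jne start: not taken
halt.
Total executed instructions: 18.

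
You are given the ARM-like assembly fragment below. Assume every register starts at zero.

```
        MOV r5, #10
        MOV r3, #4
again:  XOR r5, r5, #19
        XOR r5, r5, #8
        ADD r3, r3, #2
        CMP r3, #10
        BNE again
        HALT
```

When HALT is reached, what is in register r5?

MOV r5, #10 → r5=10
MOV r3, #4 → r3=4
XOR r5, r5, #19 → r5=10^19=25
XOR r5, r5, #8 → r5=25^8=17
ADD r3, r3, #2 → r3=4+2=6
CMP r3, #10  (cmp 6,10)
BNE again: taken
XOR r5, r5, #19 → r5=17^19=2
XOR r5, r5, #8 → r5=2^8=10
ADD r3, r3, #2 → r3=6+2=8
CMP r3, #10  (cmp 8,10)
BNE again: taken
XOR r5, r5, #19 → r5=10^19=25
XOR r5, r5, #8 → r5=25^8=17
ADD r3, r3, #2 → r3=8+2=10
CMP r3, #10  (cmp 10,10)
BNE again: not taken
halt.

17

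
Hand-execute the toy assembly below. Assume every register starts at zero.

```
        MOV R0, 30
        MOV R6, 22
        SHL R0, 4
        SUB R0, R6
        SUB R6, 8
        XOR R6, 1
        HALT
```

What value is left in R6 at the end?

15

MOV R0, 30 → R0=30
MOV R6, 22 → R6=22
SHL R0, 4 → R0=30<<4=480
SUB R0, R6 → R0=480-22=458
SUB R6, 8 → R6=22-8=14
XOR R6, 1 → R6=14^1=15
halt.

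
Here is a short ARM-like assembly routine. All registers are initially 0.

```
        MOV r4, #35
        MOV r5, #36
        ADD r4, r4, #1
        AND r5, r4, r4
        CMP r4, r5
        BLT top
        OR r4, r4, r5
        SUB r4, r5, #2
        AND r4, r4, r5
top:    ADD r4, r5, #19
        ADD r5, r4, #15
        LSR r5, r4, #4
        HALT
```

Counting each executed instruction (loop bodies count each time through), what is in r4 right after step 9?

after MOV r4, #35: r4=35
after MOV r5, #36: r5=36
after ADD r4, r4, #1: r4=35+1=36
after AND r5, r4, r4: r5=36&36=36
CMP r4, r5  (cmp 36,36)
BLT top: not taken
after OR r4, r4, r5: r4=36|36=36
after SUB r4, r5, #2: r4=36-2=34
after AND r4, r4, r5: r4=34&36=32
After step 9: r4 = 32.

32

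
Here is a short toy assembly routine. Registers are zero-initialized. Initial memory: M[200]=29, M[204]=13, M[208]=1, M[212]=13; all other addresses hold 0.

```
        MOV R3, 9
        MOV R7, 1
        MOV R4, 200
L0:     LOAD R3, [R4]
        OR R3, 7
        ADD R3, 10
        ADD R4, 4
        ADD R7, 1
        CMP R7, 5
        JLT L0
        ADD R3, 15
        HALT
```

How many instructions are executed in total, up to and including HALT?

33

MOV R3, 9 → R3=9
MOV R7, 1 → R7=1
MOV R4, 200 → R4=200
LOAD R3, [R4] → R3=M[200]=29
OR R3, 7 → R3=29|7=31
ADD R3, 10 → R3=31+10=41
ADD R4, 4 → R4=200+4=204
ADD R7, 1 → R7=1+1=2
CMP R7, 5  (cmp 2,5)
JLT L0: taken
LOAD R3, [R4] → R3=M[204]=13
OR R3, 7 → R3=13|7=15
ADD R3, 10 → R3=15+10=25
ADD R4, 4 → R4=204+4=208
ADD R7, 1 → R7=2+1=3
CMP R7, 5  (cmp 3,5)
JLT L0: taken
LOAD R3, [R4] → R3=M[208]=1
OR R3, 7 → R3=1|7=7
ADD R3, 10 → R3=7+10=17
ADD R4, 4 → R4=208+4=212
ADD R7, 1 → R7=3+1=4
CMP R7, 5  (cmp 4,5)
JLT L0: taken
LOAD R3, [R4] → R3=M[212]=13
OR R3, 7 → R3=13|7=15
ADD R3, 10 → R3=15+10=25
ADD R4, 4 → R4=212+4=216
ADD R7, 1 → R7=4+1=5
CMP R7, 5  (cmp 5,5)
JLT L0: not taken
ADD R3, 15 → R3=25+15=40
halt.
Total executed instructions: 33.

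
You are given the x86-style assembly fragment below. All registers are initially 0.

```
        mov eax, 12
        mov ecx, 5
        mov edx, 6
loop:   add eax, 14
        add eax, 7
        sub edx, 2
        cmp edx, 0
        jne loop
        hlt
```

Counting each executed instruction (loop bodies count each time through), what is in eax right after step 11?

after mov eax, 12: eax=12
after mov ecx, 5: ecx=5
after mov edx, 6: edx=6
after add eax, 14: eax=12+14=26
after add eax, 7: eax=26+7=33
after sub edx, 2: edx=6-2=4
cmp edx, 0  (cmp 4,0)
jne loop: taken
after add eax, 14: eax=33+14=47
after add eax, 7: eax=47+7=54
after sub edx, 2: edx=4-2=2
After step 11: eax = 54.

54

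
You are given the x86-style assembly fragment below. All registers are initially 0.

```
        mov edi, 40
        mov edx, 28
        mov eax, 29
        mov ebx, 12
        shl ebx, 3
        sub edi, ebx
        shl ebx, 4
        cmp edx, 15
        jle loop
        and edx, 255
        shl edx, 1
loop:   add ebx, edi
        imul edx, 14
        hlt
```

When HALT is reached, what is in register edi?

-56

edi=40
edx=28
eax=29
ebx=12
ebx=12<<3=96
edi=40-96=-56
ebx=96<<4=1536
cmp edx, 15  (cmp 28,15)
jle loop: not taken
edx=28&255=28
edx=28<<1=56
ebx=1536+(-56)=1480
edx=56*14=784
halt.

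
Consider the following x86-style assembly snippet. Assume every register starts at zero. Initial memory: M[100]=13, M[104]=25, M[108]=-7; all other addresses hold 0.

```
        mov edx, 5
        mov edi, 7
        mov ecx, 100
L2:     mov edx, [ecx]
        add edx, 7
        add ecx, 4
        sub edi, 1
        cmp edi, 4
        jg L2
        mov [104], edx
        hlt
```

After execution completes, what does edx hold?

0

after mov edx, 5: edx=5
after mov edi, 7: edi=7
after mov ecx, 100: ecx=100
after mov edx, [ecx]: edx=M[100]=13
after add edx, 7: edx=13+7=20
after add ecx, 4: ecx=100+4=104
after sub edi, 1: edi=7-1=6
cmp edi, 4  (cmp 6,4)
jg L2: taken
after mov edx, [ecx]: edx=M[104]=25
after add edx, 7: edx=25+7=32
after add ecx, 4: ecx=104+4=108
after sub edi, 1: edi=6-1=5
cmp edi, 4  (cmp 5,4)
jg L2: taken
after mov edx, [ecx]: edx=M[108]=-7
after add edx, 7: edx=(-7)+7=0
after add ecx, 4: ecx=108+4=112
after sub edi, 1: edi=5-1=4
cmp edi, 4  (cmp 4,4)
jg L2: not taken
mov [104], edx → M[104]=0
halt.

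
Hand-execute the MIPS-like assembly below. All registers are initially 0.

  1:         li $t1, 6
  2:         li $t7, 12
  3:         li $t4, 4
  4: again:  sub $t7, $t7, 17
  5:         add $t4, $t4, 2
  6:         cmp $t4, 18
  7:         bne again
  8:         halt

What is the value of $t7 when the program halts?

$t1=6
$t7=12
$t4=4
$t7=12-17=-5
$t4=4+2=6
cmp $t4, 18  (cmp 6,18)
bne again: taken
$t7=(-5)-17=-22
$t4=6+2=8
cmp $t4, 18  (cmp 8,18)
bne again: taken
$t7=(-22)-17=-39
$t4=8+2=10
cmp $t4, 18  (cmp 10,18)
bne again: taken
$t7=(-39)-17=-56
$t4=10+2=12
cmp $t4, 18  (cmp 12,18)
bne again: taken
$t7=(-56)-17=-73
$t4=12+2=14
cmp $t4, 18  (cmp 14,18)
bne again: taken
$t7=(-73)-17=-90
$t4=14+2=16
cmp $t4, 18  (cmp 16,18)
bne again: taken
$t7=(-90)-17=-107
$t4=16+2=18
cmp $t4, 18  (cmp 18,18)
bne again: not taken
halt.

-107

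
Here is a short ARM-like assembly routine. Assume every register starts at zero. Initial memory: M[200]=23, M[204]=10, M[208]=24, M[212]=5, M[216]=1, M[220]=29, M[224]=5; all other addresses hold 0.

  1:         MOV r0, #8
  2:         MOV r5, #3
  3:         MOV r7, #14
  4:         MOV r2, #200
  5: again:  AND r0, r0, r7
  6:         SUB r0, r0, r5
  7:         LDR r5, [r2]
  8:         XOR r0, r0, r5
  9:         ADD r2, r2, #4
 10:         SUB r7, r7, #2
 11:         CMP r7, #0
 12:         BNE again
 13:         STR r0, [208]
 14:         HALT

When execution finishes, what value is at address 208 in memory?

after MOV r0, #8: r0=8
after MOV r5, #3: r5=3
after MOV r7, #14: r7=14
after MOV r2, #200: r2=200
after AND r0, r0, r7: r0=8&14=8
after SUB r0, r0, r5: r0=8-3=5
after LDR r5, [r2]: r5=M[200]=23
after XOR r0, r0, r5: r0=5^23=18
after ADD r2, r2, #4: r2=200+4=204
after SUB r7, r7, #2: r7=14-2=12
CMP r7, #0  (cmp 12,0)
BNE again: taken
after AND r0, r0, r7: r0=18&12=0
after SUB r0, r0, r5: r0=0-23=-23
after LDR r5, [r2]: r5=M[204]=10
after XOR r0, r0, r5: r0=(-23)^10=-29
after ADD r2, r2, #4: r2=204+4=208
after SUB r7, r7, #2: r7=12-2=10
CMP r7, #0  (cmp 10,0)
BNE again: taken
after AND r0, r0, r7: r0=(-29)&10=2
after SUB r0, r0, r5: r0=2-10=-8
after LDR r5, [r2]: r5=M[208]=24
after XOR r0, r0, r5: r0=(-8)^24=-32
after ADD r2, r2, #4: r2=208+4=212
after SUB r7, r7, #2: r7=10-2=8
CMP r7, #0  (cmp 8,0)
BNE again: taken
after AND r0, r0, r7: r0=(-32)&8=0
after SUB r0, r0, r5: r0=0-24=-24
after LDR r5, [r2]: r5=M[212]=5
after XOR r0, r0, r5: r0=(-24)^5=-19
after ADD r2, r2, #4: r2=212+4=216
after SUB r7, r7, #2: r7=8-2=6
CMP r7, #0  (cmp 6,0)
BNE again: taken
after AND r0, r0, r7: r0=(-19)&6=4
after SUB r0, r0, r5: r0=4-5=-1
after LDR r5, [r2]: r5=M[216]=1
after XOR r0, r0, r5: r0=(-1)^1=-2
after ADD r2, r2, #4: r2=216+4=220
after SUB r7, r7, #2: r7=6-2=4
CMP r7, #0  (cmp 4,0)
BNE again: taken
after AND r0, r0, r7: r0=(-2)&4=4
after SUB r0, r0, r5: r0=4-1=3
after LDR r5, [r2]: r5=M[220]=29
after XOR r0, r0, r5: r0=3^29=30
after ADD r2, r2, #4: r2=220+4=224
after SUB r7, r7, #2: r7=4-2=2
CMP r7, #0  (cmp 2,0)
BNE again: taken
after AND r0, r0, r7: r0=30&2=2
after SUB r0, r0, r5: r0=2-29=-27
after LDR r5, [r2]: r5=M[224]=5
after XOR r0, r0, r5: r0=(-27)^5=-32
after ADD r2, r2, #4: r2=224+4=228
after SUB r7, r7, #2: r7=2-2=0
CMP r7, #0  (cmp 0,0)
BNE again: not taken
STR r0, [208] → M[208]=-32
halt.

-32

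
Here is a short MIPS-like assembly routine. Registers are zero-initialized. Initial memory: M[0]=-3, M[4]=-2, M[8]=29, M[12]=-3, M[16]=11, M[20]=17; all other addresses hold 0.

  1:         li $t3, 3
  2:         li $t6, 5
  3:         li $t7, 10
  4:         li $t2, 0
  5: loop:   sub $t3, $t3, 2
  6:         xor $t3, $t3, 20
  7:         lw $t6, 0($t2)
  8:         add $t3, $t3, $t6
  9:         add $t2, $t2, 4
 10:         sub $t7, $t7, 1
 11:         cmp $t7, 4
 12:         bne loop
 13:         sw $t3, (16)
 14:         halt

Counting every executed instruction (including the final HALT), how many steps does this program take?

li $t3, 3 → $t3=3
li $t6, 5 → $t6=5
li $t7, 10 → $t7=10
li $t2, 0 → $t2=0
sub $t3, $t3, 2 → $t3=3-2=1
xor $t3, $t3, 20 → $t3=1^20=21
lw $t6, 0($t2) → $t6=M[0]=-3
add $t3, $t3, $t6 → $t3=21+(-3)=18
add $t2, $t2, 4 → $t2=0+4=4
sub $t7, $t7, 1 → $t7=10-1=9
cmp $t7, 4  (cmp 9,4)
bne loop: taken
sub $t3, $t3, 2 → $t3=18-2=16
xor $t3, $t3, 20 → $t3=16^20=4
lw $t6, 0($t2) → $t6=M[4]=-2
add $t3, $t3, $t6 → $t3=4+(-2)=2
add $t2, $t2, 4 → $t2=4+4=8
sub $t7, $t7, 1 → $t7=9-1=8
cmp $t7, 4  (cmp 8,4)
bne loop: taken
sub $t3, $t3, 2 → $t3=2-2=0
xor $t3, $t3, 20 → $t3=0^20=20
lw $t6, 0($t2) → $t6=M[8]=29
add $t3, $t3, $t6 → $t3=20+29=49
add $t2, $t2, 4 → $t2=8+4=12
sub $t7, $t7, 1 → $t7=8-1=7
cmp $t7, 4  (cmp 7,4)
bne loop: taken
sub $t3, $t3, 2 → $t3=49-2=47
xor $t3, $t3, 20 → $t3=47^20=59
lw $t6, 0($t2) → $t6=M[12]=-3
add $t3, $t3, $t6 → $t3=59+(-3)=56
add $t2, $t2, 4 → $t2=12+4=16
sub $t7, $t7, 1 → $t7=7-1=6
cmp $t7, 4  (cmp 6,4)
bne loop: taken
sub $t3, $t3, 2 → $t3=56-2=54
xor $t3, $t3, 20 → $t3=54^20=34
lw $t6, 0($t2) → $t6=M[16]=11
add $t3, $t3, $t6 → $t3=34+11=45
add $t2, $t2, 4 → $t2=16+4=20
sub $t7, $t7, 1 → $t7=6-1=5
cmp $t7, 4  (cmp 5,4)
bne loop: taken
sub $t3, $t3, 2 → $t3=45-2=43
xor $t3, $t3, 20 → $t3=43^20=63
lw $t6, 0($t2) → $t6=M[20]=17
add $t3, $t3, $t6 → $t3=63+17=80
add $t2, $t2, 4 → $t2=20+4=24
sub $t7, $t7, 1 → $t7=5-1=4
cmp $t7, 4  (cmp 4,4)
bne loop: not taken
sw $t3, (16) → M[16]=80
halt.
Total executed instructions: 54.

54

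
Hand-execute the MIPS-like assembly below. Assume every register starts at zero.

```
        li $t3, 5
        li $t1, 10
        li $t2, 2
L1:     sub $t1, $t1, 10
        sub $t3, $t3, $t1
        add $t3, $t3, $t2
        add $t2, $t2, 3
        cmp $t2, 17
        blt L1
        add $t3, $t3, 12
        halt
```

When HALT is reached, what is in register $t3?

157

li $t3, 5 → $t3=5
li $t1, 10 → $t1=10
li $t2, 2 → $t2=2
sub $t1, $t1, 10 → $t1=10-10=0
sub $t3, $t3, $t1 → $t3=5-0=5
add $t3, $t3, $t2 → $t3=5+2=7
add $t2, $t2, 3 → $t2=2+3=5
cmp $t2, 17  (cmp 5,17)
blt L1: taken
sub $t1, $t1, 10 → $t1=0-10=-10
sub $t3, $t3, $t1 → $t3=7-(-10)=17
add $t3, $t3, $t2 → $t3=17+5=22
add $t2, $t2, 3 → $t2=5+3=8
cmp $t2, 17  (cmp 8,17)
blt L1: taken
sub $t1, $t1, 10 → $t1=(-10)-10=-20
sub $t3, $t3, $t1 → $t3=22-(-20)=42
add $t3, $t3, $t2 → $t3=42+8=50
add $t2, $t2, 3 → $t2=8+3=11
cmp $t2, 17  (cmp 11,17)
blt L1: taken
sub $t1, $t1, 10 → $t1=(-20)-10=-30
sub $t3, $t3, $t1 → $t3=50-(-30)=80
add $t3, $t3, $t2 → $t3=80+11=91
add $t2, $t2, 3 → $t2=11+3=14
cmp $t2, 17  (cmp 14,17)
blt L1: taken
sub $t1, $t1, 10 → $t1=(-30)-10=-40
sub $t3, $t3, $t1 → $t3=91-(-40)=131
add $t3, $t3, $t2 → $t3=131+14=145
add $t2, $t2, 3 → $t2=14+3=17
cmp $t2, 17  (cmp 17,17)
blt L1: not taken
add $t3, $t3, 12 → $t3=145+12=157
halt.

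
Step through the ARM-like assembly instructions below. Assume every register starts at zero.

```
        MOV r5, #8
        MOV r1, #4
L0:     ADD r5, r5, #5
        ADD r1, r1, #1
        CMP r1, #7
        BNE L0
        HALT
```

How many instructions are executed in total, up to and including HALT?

MOV r5, #8 → r5=8
MOV r1, #4 → r1=4
ADD r5, r5, #5 → r5=8+5=13
ADD r1, r1, #1 → r1=4+1=5
CMP r1, #7  (cmp 5,7)
BNE L0: taken
ADD r5, r5, #5 → r5=13+5=18
ADD r1, r1, #1 → r1=5+1=6
CMP r1, #7  (cmp 6,7)
BNE L0: taken
ADD r5, r5, #5 → r5=18+5=23
ADD r1, r1, #1 → r1=6+1=7
CMP r1, #7  (cmp 7,7)
BNE L0: not taken
halt.
Total executed instructions: 15.

15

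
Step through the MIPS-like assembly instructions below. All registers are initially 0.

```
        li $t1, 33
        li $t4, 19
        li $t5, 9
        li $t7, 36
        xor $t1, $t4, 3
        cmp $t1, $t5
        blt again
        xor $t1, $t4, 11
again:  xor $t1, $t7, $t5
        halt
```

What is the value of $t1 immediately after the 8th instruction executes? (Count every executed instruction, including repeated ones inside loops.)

after li $t1, 33: $t1=33
after li $t4, 19: $t4=19
after li $t5, 9: $t5=9
after li $t7, 36: $t7=36
after xor $t1, $t4, 3: $t1=19^3=16
cmp $t1, $t5  (cmp 16,9)
blt again: not taken
after xor $t1, $t4, 11: $t1=19^11=24
After step 8: $t1 = 24.

24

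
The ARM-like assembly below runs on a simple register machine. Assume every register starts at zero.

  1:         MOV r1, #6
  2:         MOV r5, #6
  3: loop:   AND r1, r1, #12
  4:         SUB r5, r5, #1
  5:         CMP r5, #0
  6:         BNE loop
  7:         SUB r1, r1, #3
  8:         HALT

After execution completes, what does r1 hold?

1

r1=6
r5=6
r1=6&12=4
r5=6-1=5
CMP r5, #0  (cmp 5,0)
BNE loop: taken
r1=4&12=4
r5=5-1=4
CMP r5, #0  (cmp 4,0)
BNE loop: taken
r1=4&12=4
r5=4-1=3
CMP r5, #0  (cmp 3,0)
BNE loop: taken
r1=4&12=4
r5=3-1=2
CMP r5, #0  (cmp 2,0)
BNE loop: taken
r1=4&12=4
r5=2-1=1
CMP r5, #0  (cmp 1,0)
BNE loop: taken
r1=4&12=4
r5=1-1=0
CMP r5, #0  (cmp 0,0)
BNE loop: not taken
r1=4-3=1
halt.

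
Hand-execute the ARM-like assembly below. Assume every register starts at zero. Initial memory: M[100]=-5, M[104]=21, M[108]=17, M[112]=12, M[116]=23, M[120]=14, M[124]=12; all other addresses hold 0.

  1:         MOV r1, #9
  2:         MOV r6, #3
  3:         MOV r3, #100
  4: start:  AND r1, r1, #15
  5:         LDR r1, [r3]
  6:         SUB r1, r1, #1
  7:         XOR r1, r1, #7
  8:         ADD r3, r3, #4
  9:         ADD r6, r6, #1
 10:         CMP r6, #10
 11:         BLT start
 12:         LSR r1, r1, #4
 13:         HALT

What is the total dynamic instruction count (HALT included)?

MOV r1, #9 → r1=9
MOV r6, #3 → r6=3
MOV r3, #100 → r3=100
AND r1, r1, #15 → r1=9&15=9
LDR r1, [r3] → r1=M[100]=-5
SUB r1, r1, #1 → r1=(-5)-1=-6
XOR r1, r1, #7 → r1=(-6)^7=-3
ADD r3, r3, #4 → r3=100+4=104
ADD r6, r6, #1 → r6=3+1=4
CMP r6, #10  (cmp 4,10)
BLT start: taken
AND r1, r1, #15 → r1=(-3)&15=13
LDR r1, [r3] → r1=M[104]=21
SUB r1, r1, #1 → r1=21-1=20
XOR r1, r1, #7 → r1=20^7=19
ADD r3, r3, #4 → r3=104+4=108
ADD r6, r6, #1 → r6=4+1=5
CMP r6, #10  (cmp 5,10)
BLT start: taken
AND r1, r1, #15 → r1=19&15=3
LDR r1, [r3] → r1=M[108]=17
SUB r1, r1, #1 → r1=17-1=16
XOR r1, r1, #7 → r1=16^7=23
ADD r3, r3, #4 → r3=108+4=112
ADD r6, r6, #1 → r6=5+1=6
CMP r6, #10  (cmp 6,10)
BLT start: taken
AND r1, r1, #15 → r1=23&15=7
LDR r1, [r3] → r1=M[112]=12
SUB r1, r1, #1 → r1=12-1=11
XOR r1, r1, #7 → r1=11^7=12
ADD r3, r3, #4 → r3=112+4=116
ADD r6, r6, #1 → r6=6+1=7
CMP r6, #10  (cmp 7,10)
BLT start: taken
AND r1, r1, #15 → r1=12&15=12
LDR r1, [r3] → r1=M[116]=23
SUB r1, r1, #1 → r1=23-1=22
XOR r1, r1, #7 → r1=22^7=17
ADD r3, r3, #4 → r3=116+4=120
ADD r6, r6, #1 → r6=7+1=8
CMP r6, #10  (cmp 8,10)
BLT start: taken
AND r1, r1, #15 → r1=17&15=1
LDR r1, [r3] → r1=M[120]=14
SUB r1, r1, #1 → r1=14-1=13
XOR r1, r1, #7 → r1=13^7=10
ADD r3, r3, #4 → r3=120+4=124
ADD r6, r6, #1 → r6=8+1=9
CMP r6, #10  (cmp 9,10)
BLT start: taken
AND r1, r1, #15 → r1=10&15=10
LDR r1, [r3] → r1=M[124]=12
SUB r1, r1, #1 → r1=12-1=11
XOR r1, r1, #7 → r1=11^7=12
ADD r3, r3, #4 → r3=124+4=128
ADD r6, r6, #1 → r6=9+1=10
CMP r6, #10  (cmp 10,10)
BLT start: not taken
LSR r1, r1, #4 → r1=12>>4=0
halt.
Total executed instructions: 61.

61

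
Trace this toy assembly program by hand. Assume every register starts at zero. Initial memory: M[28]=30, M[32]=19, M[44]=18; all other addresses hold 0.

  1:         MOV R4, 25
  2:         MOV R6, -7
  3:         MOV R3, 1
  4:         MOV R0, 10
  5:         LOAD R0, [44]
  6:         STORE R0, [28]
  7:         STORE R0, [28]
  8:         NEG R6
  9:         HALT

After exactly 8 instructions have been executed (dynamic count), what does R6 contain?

7

MOV R4, 25 → R4=25
MOV R6, -7 → R6=-7
MOV R3, 1 → R3=1
MOV R0, 10 → R0=10
LOAD R0, [44] → R0=M[44]=18
STORE R0, [28] → M[28]=18
STORE R0, [28] → M[28]=18
NEG R6 → R6=-(-7)=7
After step 8: R6 = 7.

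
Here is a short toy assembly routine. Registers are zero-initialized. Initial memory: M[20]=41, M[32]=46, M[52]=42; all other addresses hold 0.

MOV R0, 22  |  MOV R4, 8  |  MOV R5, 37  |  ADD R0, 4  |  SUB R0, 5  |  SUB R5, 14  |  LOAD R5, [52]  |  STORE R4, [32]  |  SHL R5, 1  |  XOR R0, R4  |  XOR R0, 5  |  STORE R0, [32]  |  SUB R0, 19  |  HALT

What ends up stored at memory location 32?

24

after MOV R0, 22: R0=22
after MOV R4, 8: R4=8
after MOV R5, 37: R5=37
after ADD R0, 4: R0=22+4=26
after SUB R0, 5: R0=26-5=21
after SUB R5, 14: R5=37-14=23
after LOAD R5, [52]: R5=M[52]=42
STORE R4, [32] → M[32]=8
after SHL R5, 1: R5=42<<1=84
after XOR R0, R4: R0=21^8=29
after XOR R0, 5: R0=29^5=24
STORE R0, [32] → M[32]=24
after SUB R0, 19: R0=24-19=5
halt.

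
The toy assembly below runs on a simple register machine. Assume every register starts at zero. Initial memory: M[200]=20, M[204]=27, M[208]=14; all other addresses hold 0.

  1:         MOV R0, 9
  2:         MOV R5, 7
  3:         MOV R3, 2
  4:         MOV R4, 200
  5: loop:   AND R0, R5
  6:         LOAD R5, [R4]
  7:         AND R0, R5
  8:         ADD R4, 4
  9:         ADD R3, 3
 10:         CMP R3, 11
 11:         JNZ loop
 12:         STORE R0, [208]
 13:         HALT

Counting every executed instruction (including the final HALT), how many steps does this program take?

R0=9
R5=7
R3=2
R4=200
R0=9&7=1
R5=M[200]=20
R0=1&20=0
R4=200+4=204
R3=2+3=5
CMP R3, 11  (cmp 5,11)
JNZ loop: taken
R0=0&20=0
R5=M[204]=27
R0=0&27=0
R4=204+4=208
R3=5+3=8
CMP R3, 11  (cmp 8,11)
JNZ loop: taken
R0=0&27=0
R5=M[208]=14
R0=0&14=0
R4=208+4=212
R3=8+3=11
CMP R3, 11  (cmp 11,11)
JNZ loop: not taken
STORE R0, [208] → M[208]=0
halt.
Total executed instructions: 27.

27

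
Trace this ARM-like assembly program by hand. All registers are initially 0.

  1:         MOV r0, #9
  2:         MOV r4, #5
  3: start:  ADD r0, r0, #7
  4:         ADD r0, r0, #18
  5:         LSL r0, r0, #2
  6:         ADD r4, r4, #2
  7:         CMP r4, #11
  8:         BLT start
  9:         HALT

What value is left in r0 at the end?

2676

MOV r0, #9 → r0=9
MOV r4, #5 → r4=5
ADD r0, r0, #7 → r0=9+7=16
ADD r0, r0, #18 → r0=16+18=34
LSL r0, r0, #2 → r0=34<<2=136
ADD r4, r4, #2 → r4=5+2=7
CMP r4, #11  (cmp 7,11)
BLT start: taken
ADD r0, r0, #7 → r0=136+7=143
ADD r0, r0, #18 → r0=143+18=161
LSL r0, r0, #2 → r0=161<<2=644
ADD r4, r4, #2 → r4=7+2=9
CMP r4, #11  (cmp 9,11)
BLT start: taken
ADD r0, r0, #7 → r0=644+7=651
ADD r0, r0, #18 → r0=651+18=669
LSL r0, r0, #2 → r0=669<<2=2676
ADD r4, r4, #2 → r4=9+2=11
CMP r4, #11  (cmp 11,11)
BLT start: not taken
halt.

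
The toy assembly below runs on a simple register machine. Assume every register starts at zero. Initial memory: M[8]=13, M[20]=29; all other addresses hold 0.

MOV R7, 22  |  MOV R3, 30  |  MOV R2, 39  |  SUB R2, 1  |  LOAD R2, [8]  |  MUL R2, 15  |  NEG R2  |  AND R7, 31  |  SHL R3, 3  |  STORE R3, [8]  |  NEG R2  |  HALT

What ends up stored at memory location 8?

after MOV R7, 22: R7=22
after MOV R3, 30: R3=30
after MOV R2, 39: R2=39
after SUB R2, 1: R2=39-1=38
after LOAD R2, [8]: R2=M[8]=13
after MUL R2, 15: R2=13*15=195
after NEG R2: R2=-(195)=-195
after AND R7, 31: R7=22&31=22
after SHL R3, 3: R3=30<<3=240
STORE R3, [8] → M[8]=240
after NEG R2: R2=-(-195)=195
halt.

240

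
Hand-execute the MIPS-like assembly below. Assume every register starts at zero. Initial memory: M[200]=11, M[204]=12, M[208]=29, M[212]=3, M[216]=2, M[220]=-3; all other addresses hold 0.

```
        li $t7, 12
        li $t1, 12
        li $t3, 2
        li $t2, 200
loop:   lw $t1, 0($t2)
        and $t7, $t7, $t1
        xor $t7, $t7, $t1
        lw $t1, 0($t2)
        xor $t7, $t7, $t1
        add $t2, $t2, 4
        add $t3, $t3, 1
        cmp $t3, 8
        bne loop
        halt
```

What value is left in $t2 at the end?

li $t7, 12 → $t7=12
li $t1, 12 → $t1=12
li $t3, 2 → $t3=2
li $t2, 200 → $t2=200
lw $t1, 0($t2) → $t1=M[200]=11
and $t7, $t7, $t1 → $t7=12&11=8
xor $t7, $t7, $t1 → $t7=8^11=3
lw $t1, 0($t2) → $t1=M[200]=11
xor $t7, $t7, $t1 → $t7=3^11=8
add $t2, $t2, 4 → $t2=200+4=204
add $t3, $t3, 1 → $t3=2+1=3
cmp $t3, 8  (cmp 3,8)
bne loop: taken
lw $t1, 0($t2) → $t1=M[204]=12
and $t7, $t7, $t1 → $t7=8&12=8
xor $t7, $t7, $t1 → $t7=8^12=4
lw $t1, 0($t2) → $t1=M[204]=12
xor $t7, $t7, $t1 → $t7=4^12=8
add $t2, $t2, 4 → $t2=204+4=208
add $t3, $t3, 1 → $t3=3+1=4
cmp $t3, 8  (cmp 4,8)
bne loop: taken
lw $t1, 0($t2) → $t1=M[208]=29
and $t7, $t7, $t1 → $t7=8&29=8
xor $t7, $t7, $t1 → $t7=8^29=21
lw $t1, 0($t2) → $t1=M[208]=29
xor $t7, $t7, $t1 → $t7=21^29=8
add $t2, $t2, 4 → $t2=208+4=212
add $t3, $t3, 1 → $t3=4+1=5
cmp $t3, 8  (cmp 5,8)
bne loop: taken
lw $t1, 0($t2) → $t1=M[212]=3
and $t7, $t7, $t1 → $t7=8&3=0
xor $t7, $t7, $t1 → $t7=0^3=3
lw $t1, 0($t2) → $t1=M[212]=3
xor $t7, $t7, $t1 → $t7=3^3=0
add $t2, $t2, 4 → $t2=212+4=216
add $t3, $t3, 1 → $t3=5+1=6
cmp $t3, 8  (cmp 6,8)
bne loop: taken
lw $t1, 0($t2) → $t1=M[216]=2
and $t7, $t7, $t1 → $t7=0&2=0
xor $t7, $t7, $t1 → $t7=0^2=2
lw $t1, 0($t2) → $t1=M[216]=2
xor $t7, $t7, $t1 → $t7=2^2=0
add $t2, $t2, 4 → $t2=216+4=220
add $t3, $t3, 1 → $t3=6+1=7
cmp $t3, 8  (cmp 7,8)
bne loop: taken
lw $t1, 0($t2) → $t1=M[220]=-3
and $t7, $t7, $t1 → $t7=0&(-3)=0
xor $t7, $t7, $t1 → $t7=0^(-3)=-3
lw $t1, 0($t2) → $t1=M[220]=-3
xor $t7, $t7, $t1 → $t7=(-3)^(-3)=0
add $t2, $t2, 4 → $t2=220+4=224
add $t3, $t3, 1 → $t3=7+1=8
cmp $t3, 8  (cmp 8,8)
bne loop: not taken
halt.

224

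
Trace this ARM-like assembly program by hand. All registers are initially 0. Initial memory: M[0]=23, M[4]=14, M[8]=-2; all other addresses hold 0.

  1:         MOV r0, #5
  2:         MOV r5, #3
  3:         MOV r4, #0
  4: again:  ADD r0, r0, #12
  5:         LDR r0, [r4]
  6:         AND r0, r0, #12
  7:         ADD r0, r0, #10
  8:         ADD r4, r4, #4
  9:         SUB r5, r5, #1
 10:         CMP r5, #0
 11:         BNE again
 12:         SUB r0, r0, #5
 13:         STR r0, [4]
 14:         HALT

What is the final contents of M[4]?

MOV r0, #5 → r0=5
MOV r5, #3 → r5=3
MOV r4, #0 → r4=0
ADD r0, r0, #12 → r0=5+12=17
LDR r0, [r4] → r0=M[0]=23
AND r0, r0, #12 → r0=23&12=4
ADD r0, r0, #10 → r0=4+10=14
ADD r4, r4, #4 → r4=0+4=4
SUB r5, r5, #1 → r5=3-1=2
CMP r5, #0  (cmp 2,0)
BNE again: taken
ADD r0, r0, #12 → r0=14+12=26
LDR r0, [r4] → r0=M[4]=14
AND r0, r0, #12 → r0=14&12=12
ADD r0, r0, #10 → r0=12+10=22
ADD r4, r4, #4 → r4=4+4=8
SUB r5, r5, #1 → r5=2-1=1
CMP r5, #0  (cmp 1,0)
BNE again: taken
ADD r0, r0, #12 → r0=22+12=34
LDR r0, [r4] → r0=M[8]=-2
AND r0, r0, #12 → r0=(-2)&12=12
ADD r0, r0, #10 → r0=12+10=22
ADD r4, r4, #4 → r4=8+4=12
SUB r5, r5, #1 → r5=1-1=0
CMP r5, #0  (cmp 0,0)
BNE again: not taken
SUB r0, r0, #5 → r0=22-5=17
STR r0, [4] → M[4]=17
halt.

17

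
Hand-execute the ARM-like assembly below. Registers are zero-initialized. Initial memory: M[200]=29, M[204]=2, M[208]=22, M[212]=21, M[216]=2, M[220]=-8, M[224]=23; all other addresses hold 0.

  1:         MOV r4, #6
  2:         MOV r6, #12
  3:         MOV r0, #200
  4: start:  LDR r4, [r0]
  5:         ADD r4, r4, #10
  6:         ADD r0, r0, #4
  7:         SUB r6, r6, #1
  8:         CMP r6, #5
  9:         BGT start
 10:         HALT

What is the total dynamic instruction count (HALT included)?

after MOV r4, #6: r4=6
after MOV r6, #12: r6=12
after MOV r0, #200: r0=200
after LDR r4, [r0]: r4=M[200]=29
after ADD r4, r4, #10: r4=29+10=39
after ADD r0, r0, #4: r0=200+4=204
after SUB r6, r6, #1: r6=12-1=11
CMP r6, #5  (cmp 11,5)
BGT start: taken
after LDR r4, [r0]: r4=M[204]=2
after ADD r4, r4, #10: r4=2+10=12
after ADD r0, r0, #4: r0=204+4=208
after SUB r6, r6, #1: r6=11-1=10
CMP r6, #5  (cmp 10,5)
BGT start: taken
after LDR r4, [r0]: r4=M[208]=22
after ADD r4, r4, #10: r4=22+10=32
after ADD r0, r0, #4: r0=208+4=212
after SUB r6, r6, #1: r6=10-1=9
CMP r6, #5  (cmp 9,5)
BGT start: taken
after LDR r4, [r0]: r4=M[212]=21
after ADD r4, r4, #10: r4=21+10=31
after ADD r0, r0, #4: r0=212+4=216
after SUB r6, r6, #1: r6=9-1=8
CMP r6, #5  (cmp 8,5)
BGT start: taken
after LDR r4, [r0]: r4=M[216]=2
after ADD r4, r4, #10: r4=2+10=12
after ADD r0, r0, #4: r0=216+4=220
after SUB r6, r6, #1: r6=8-1=7
CMP r6, #5  (cmp 7,5)
BGT start: taken
after LDR r4, [r0]: r4=M[220]=-8
after ADD r4, r4, #10: r4=(-8)+10=2
after ADD r0, r0, #4: r0=220+4=224
after SUB r6, r6, #1: r6=7-1=6
CMP r6, #5  (cmp 6,5)
BGT start: taken
after LDR r4, [r0]: r4=M[224]=23
after ADD r4, r4, #10: r4=23+10=33
after ADD r0, r0, #4: r0=224+4=228
after SUB r6, r6, #1: r6=6-1=5
CMP r6, #5  (cmp 5,5)
BGT start: not taken
halt.
Total executed instructions: 46.

46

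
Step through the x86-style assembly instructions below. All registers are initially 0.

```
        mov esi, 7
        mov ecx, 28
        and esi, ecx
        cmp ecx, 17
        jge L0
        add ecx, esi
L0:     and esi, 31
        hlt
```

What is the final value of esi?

esi=7
ecx=28
esi=7&28=4
cmp ecx, 17  (cmp 28,17)
jge L0: taken
esi=4&31=4
halt.

4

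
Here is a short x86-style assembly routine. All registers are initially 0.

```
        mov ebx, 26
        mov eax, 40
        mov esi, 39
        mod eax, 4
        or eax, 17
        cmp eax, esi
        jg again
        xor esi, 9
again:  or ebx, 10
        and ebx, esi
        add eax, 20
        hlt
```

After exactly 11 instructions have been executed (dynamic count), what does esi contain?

after mov ebx, 26: ebx=26
after mov eax, 40: eax=40
after mov esi, 39: esi=39
after mod eax, 4: eax=40%4=0
after or eax, 17: eax=0|17=17
cmp eax, esi  (cmp 17,39)
jg again: not taken
after xor esi, 9: esi=39^9=46
after or ebx, 10: ebx=26|10=26
after and ebx, esi: ebx=26&46=10
after add eax, 20: eax=17+20=37
After step 11: esi = 46.

46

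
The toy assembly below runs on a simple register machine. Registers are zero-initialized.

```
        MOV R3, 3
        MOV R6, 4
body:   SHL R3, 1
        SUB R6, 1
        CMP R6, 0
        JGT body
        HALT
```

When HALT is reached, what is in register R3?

after MOV R3, 3: R3=3
after MOV R6, 4: R6=4
after SHL R3, 1: R3=3<<1=6
after SUB R6, 1: R6=4-1=3
CMP R6, 0  (cmp 3,0)
JGT body: taken
after SHL R3, 1: R3=6<<1=12
after SUB R6, 1: R6=3-1=2
CMP R6, 0  (cmp 2,0)
JGT body: taken
after SHL R3, 1: R3=12<<1=24
after SUB R6, 1: R6=2-1=1
CMP R6, 0  (cmp 1,0)
JGT body: taken
after SHL R3, 1: R3=24<<1=48
after SUB R6, 1: R6=1-1=0
CMP R6, 0  (cmp 0,0)
JGT body: not taken
halt.

48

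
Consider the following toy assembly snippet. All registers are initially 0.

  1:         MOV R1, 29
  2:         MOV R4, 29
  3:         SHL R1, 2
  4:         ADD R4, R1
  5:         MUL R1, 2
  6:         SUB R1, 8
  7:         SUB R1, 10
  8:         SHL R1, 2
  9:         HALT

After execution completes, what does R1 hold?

after MOV R1, 29: R1=29
after MOV R4, 29: R4=29
after SHL R1, 2: R1=29<<2=116
after ADD R4, R1: R4=29+116=145
after MUL R1, 2: R1=116*2=232
after SUB R1, 8: R1=232-8=224
after SUB R1, 10: R1=224-10=214
after SHL R1, 2: R1=214<<2=856
halt.

856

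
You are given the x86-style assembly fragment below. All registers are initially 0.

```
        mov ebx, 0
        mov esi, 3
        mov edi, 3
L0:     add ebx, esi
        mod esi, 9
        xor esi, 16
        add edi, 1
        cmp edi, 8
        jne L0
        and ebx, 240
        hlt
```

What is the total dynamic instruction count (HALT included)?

35

ebx=0
esi=3
edi=3
ebx=0+3=3
esi=3%9=3
esi=3^16=19
edi=3+1=4
cmp edi, 8  (cmp 4,8)
jne L0: taken
ebx=3+19=22
esi=19%9=1
esi=1^16=17
edi=4+1=5
cmp edi, 8  (cmp 5,8)
jne L0: taken
ebx=22+17=39
esi=17%9=8
esi=8^16=24
edi=5+1=6
cmp edi, 8  (cmp 6,8)
jne L0: taken
ebx=39+24=63
esi=24%9=6
esi=6^16=22
edi=6+1=7
cmp edi, 8  (cmp 7,8)
jne L0: taken
ebx=63+22=85
esi=22%9=4
esi=4^16=20
edi=7+1=8
cmp edi, 8  (cmp 8,8)
jne L0: not taken
ebx=85&240=80
halt.
Total executed instructions: 35.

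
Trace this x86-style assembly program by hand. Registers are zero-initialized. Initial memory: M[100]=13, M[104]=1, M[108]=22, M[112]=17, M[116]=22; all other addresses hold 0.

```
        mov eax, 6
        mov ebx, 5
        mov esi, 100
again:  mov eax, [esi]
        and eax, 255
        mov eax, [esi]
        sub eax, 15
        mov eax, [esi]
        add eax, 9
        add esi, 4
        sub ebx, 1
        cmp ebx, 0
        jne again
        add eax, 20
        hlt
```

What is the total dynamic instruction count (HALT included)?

55

mov eax, 6 → eax=6
mov ebx, 5 → ebx=5
mov esi, 100 → esi=100
mov eax, [esi] → eax=M[100]=13
and eax, 255 → eax=13&255=13
mov eax, [esi] → eax=M[100]=13
sub eax, 15 → eax=13-15=-2
mov eax, [esi] → eax=M[100]=13
add eax, 9 → eax=13+9=22
add esi, 4 → esi=100+4=104
sub ebx, 1 → ebx=5-1=4
cmp ebx, 0  (cmp 4,0)
jne again: taken
mov eax, [esi] → eax=M[104]=1
and eax, 255 → eax=1&255=1
mov eax, [esi] → eax=M[104]=1
sub eax, 15 → eax=1-15=-14
mov eax, [esi] → eax=M[104]=1
add eax, 9 → eax=1+9=10
add esi, 4 → esi=104+4=108
sub ebx, 1 → ebx=4-1=3
cmp ebx, 0  (cmp 3,0)
jne again: taken
mov eax, [esi] → eax=M[108]=22
and eax, 255 → eax=22&255=22
mov eax, [esi] → eax=M[108]=22
sub eax, 15 → eax=22-15=7
mov eax, [esi] → eax=M[108]=22
add eax, 9 → eax=22+9=31
add esi, 4 → esi=108+4=112
sub ebx, 1 → ebx=3-1=2
cmp ebx, 0  (cmp 2,0)
jne again: taken
mov eax, [esi] → eax=M[112]=17
and eax, 255 → eax=17&255=17
mov eax, [esi] → eax=M[112]=17
sub eax, 15 → eax=17-15=2
mov eax, [esi] → eax=M[112]=17
add eax, 9 → eax=17+9=26
add esi, 4 → esi=112+4=116
sub ebx, 1 → ebx=2-1=1
cmp ebx, 0  (cmp 1,0)
jne again: taken
mov eax, [esi] → eax=M[116]=22
and eax, 255 → eax=22&255=22
mov eax, [esi] → eax=M[116]=22
sub eax, 15 → eax=22-15=7
mov eax, [esi] → eax=M[116]=22
add eax, 9 → eax=22+9=31
add esi, 4 → esi=116+4=120
sub ebx, 1 → ebx=1-1=0
cmp ebx, 0  (cmp 0,0)
jne again: not taken
add eax, 20 → eax=31+20=51
halt.
Total executed instructions: 55.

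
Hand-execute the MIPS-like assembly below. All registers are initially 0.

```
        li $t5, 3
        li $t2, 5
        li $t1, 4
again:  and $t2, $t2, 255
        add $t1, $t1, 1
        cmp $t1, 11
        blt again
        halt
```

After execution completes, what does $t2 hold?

li $t5, 3 → $t5=3
li $t2, 5 → $t2=5
li $t1, 4 → $t1=4
and $t2, $t2, 255 → $t2=5&255=5
add $t1, $t1, 1 → $t1=4+1=5
cmp $t1, 11  (cmp 5,11)
blt again: taken
and $t2, $t2, 255 → $t2=5&255=5
add $t1, $t1, 1 → $t1=5+1=6
cmp $t1, 11  (cmp 6,11)
blt again: taken
and $t2, $t2, 255 → $t2=5&255=5
add $t1, $t1, 1 → $t1=6+1=7
cmp $t1, 11  (cmp 7,11)
blt again: taken
and $t2, $t2, 255 → $t2=5&255=5
add $t1, $t1, 1 → $t1=7+1=8
cmp $t1, 11  (cmp 8,11)
blt again: taken
and $t2, $t2, 255 → $t2=5&255=5
add $t1, $t1, 1 → $t1=8+1=9
cmp $t1, 11  (cmp 9,11)
blt again: taken
and $t2, $t2, 255 → $t2=5&255=5
add $t1, $t1, 1 → $t1=9+1=10
cmp $t1, 11  (cmp 10,11)
blt again: taken
and $t2, $t2, 255 → $t2=5&255=5
add $t1, $t1, 1 → $t1=10+1=11
cmp $t1, 11  (cmp 11,11)
blt again: not taken
halt.

5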